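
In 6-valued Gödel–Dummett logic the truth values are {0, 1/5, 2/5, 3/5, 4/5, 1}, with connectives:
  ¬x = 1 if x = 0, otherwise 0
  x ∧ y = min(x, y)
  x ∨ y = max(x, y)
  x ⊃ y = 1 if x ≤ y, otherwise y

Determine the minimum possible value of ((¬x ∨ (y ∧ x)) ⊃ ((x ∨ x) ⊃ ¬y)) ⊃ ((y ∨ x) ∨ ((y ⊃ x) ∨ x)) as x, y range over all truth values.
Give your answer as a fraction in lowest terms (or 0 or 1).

Take x = 0, y = 1/5:
¬x = ¬0 = 1
y ∧ x = 1/5 ∧ 0 = 0
¬x ∨ (y ∧ x) = 1 ∨ 0 = 1
x ∨ x = 0 ∨ 0 = 0
¬y = ¬1/5 = 0
(x ∨ x) ⊃ ¬y = 0 ⊃ 0 = 1
(¬x ∨ (y ∧ x)) ⊃ ((x ∨ x) ⊃ ¬y) = 1 ⊃ 1 = 1
y ∨ x = 1/5 ∨ 0 = 1/5
y ⊃ x = 1/5 ⊃ 0 = 0
(y ⊃ x) ∨ x = 0 ∨ 0 = 0
(y ∨ x) ∨ ((y ⊃ x) ∨ x) = 1/5 ∨ 0 = 1/5
((¬x ∨ (y ∧ x)) ⊃ ((x ∨ x) ⊃ ¬y)) ⊃ ((y ∨ x) ∨ ((y ⊃ x) ∨ x)) = 1 ⊃ 1/5 = 1/5
No assignment yields a value below 1/5, so this is the minimum.

1/5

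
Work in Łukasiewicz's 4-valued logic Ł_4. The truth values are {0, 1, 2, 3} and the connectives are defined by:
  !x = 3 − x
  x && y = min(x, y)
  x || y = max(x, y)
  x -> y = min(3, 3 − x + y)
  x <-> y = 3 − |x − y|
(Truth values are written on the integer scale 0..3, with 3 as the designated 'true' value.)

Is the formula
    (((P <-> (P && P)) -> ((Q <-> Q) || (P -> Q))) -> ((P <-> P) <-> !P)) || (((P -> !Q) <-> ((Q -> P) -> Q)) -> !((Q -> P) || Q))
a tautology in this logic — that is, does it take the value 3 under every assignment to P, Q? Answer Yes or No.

Counterexample: take P = 1, Q = 1.
P && P = 1 && 1 = 1
P <-> (P && P) = 1 <-> 1 = 3
Q <-> Q = 1 <-> 1 = 3
P -> Q = 1 -> 1 = 3
(Q <-> Q) || (P -> Q) = 3 || 3 = 3
(P <-> (P && P)) -> ((Q <-> Q) || (P -> Q)) = 3 -> 3 = 3
P <-> P = 1 <-> 1 = 3
!P = !1 = 2
(P <-> P) <-> !P = 3 <-> 2 = 2
((P <-> (P && P)) -> ((Q <-> Q) || (P -> Q))) -> ((P <-> P) <-> !P) = 3 -> 2 = 2
!Q = !1 = 2
P -> !Q = 1 -> 2 = 3
Q -> P = 1 -> 1 = 3
(Q -> P) -> Q = 3 -> 1 = 1
(P -> !Q) <-> ((Q -> P) -> Q) = 3 <-> 1 = 1
Q -> P = 1 -> 1 = 3
(Q -> P) || Q = 3 || 1 = 3
!((Q -> P) || Q) = !3 = 0
((P -> !Q) <-> ((Q -> P) -> Q)) -> !((Q -> P) || Q) = 1 -> 0 = 2
(((P <-> (P && P)) -> ((Q <-> Q) || (P -> Q))) -> ((P <-> P) <-> !P)) || (((P -> !Q) <-> ((Q -> P) -> Q)) -> !((Q -> P) || Q)) = 2 || 2 = 2
This gives 2 ≠ 3.

No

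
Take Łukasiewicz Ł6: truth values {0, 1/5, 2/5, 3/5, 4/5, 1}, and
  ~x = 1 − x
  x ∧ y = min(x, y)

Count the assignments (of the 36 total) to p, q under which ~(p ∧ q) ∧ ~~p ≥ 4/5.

value 1: 1 assignment (counts)
value 4/5: 3 assignments (counts)
value 3/5: 5 assignments
value 2/5: 11 assignments
value 1/5: 9 assignments
value 0: 7 assignments
So 4 of the 36 assignments meet the threshold.

4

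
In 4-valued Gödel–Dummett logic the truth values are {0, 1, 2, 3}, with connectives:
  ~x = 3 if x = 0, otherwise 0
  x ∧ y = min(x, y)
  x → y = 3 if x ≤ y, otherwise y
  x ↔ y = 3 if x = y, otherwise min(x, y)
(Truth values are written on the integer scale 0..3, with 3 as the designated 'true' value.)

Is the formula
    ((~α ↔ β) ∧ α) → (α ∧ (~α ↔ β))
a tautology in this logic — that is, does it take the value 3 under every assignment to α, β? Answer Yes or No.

Yes

α = 0, β = 0 ↦ 3
α = 0, β = 1 ↦ 3
α = 0, β = 2 ↦ 3
α = 0, β = 3 ↦ 3
α = 1, β = 0 ↦ 3
α = 1, β = 1 ↦ 3
α = 1, β = 2 ↦ 3
α = 1, β = 3 ↦ 3
α = 2, β = 0 ↦ 3
α = 2, β = 1 ↦ 3
α = 2, β = 2 ↦ 3
α = 2, β = 3 ↦ 3
α = 3, β = 0 ↦ 3
α = 3, β = 1 ↦ 3
α = 3, β = 2 ↦ 3
α = 3, β = 3 ↦ 3
Every assignment gives a value ≥ 3.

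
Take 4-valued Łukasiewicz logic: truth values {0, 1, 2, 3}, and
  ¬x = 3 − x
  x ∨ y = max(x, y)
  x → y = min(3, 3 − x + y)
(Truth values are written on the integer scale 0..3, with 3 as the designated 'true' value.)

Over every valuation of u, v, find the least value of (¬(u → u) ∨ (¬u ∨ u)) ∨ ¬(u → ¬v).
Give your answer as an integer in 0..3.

2

Take u = 1, v = 0:
u → u = 1 → 1 = 3
¬(u → u) = ¬3 = 0
¬u = ¬1 = 2
¬u ∨ u = 2 ∨ 1 = 2
¬(u → u) ∨ (¬u ∨ u) = 0 ∨ 2 = 2
¬v = ¬0 = 3
u → ¬v = 1 → 3 = 3
¬(u → ¬v) = ¬3 = 0
(¬(u → u) ∨ (¬u ∨ u)) ∨ ¬(u → ¬v) = 2 ∨ 0 = 2
No assignment yields a value below 2, so this is the minimum.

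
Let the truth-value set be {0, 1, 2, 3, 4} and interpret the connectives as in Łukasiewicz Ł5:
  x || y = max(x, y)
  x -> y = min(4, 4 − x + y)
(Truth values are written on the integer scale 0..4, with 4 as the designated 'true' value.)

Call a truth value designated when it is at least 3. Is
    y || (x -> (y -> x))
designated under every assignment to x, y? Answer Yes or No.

At x = 4, y = 1, for instance:
y -> x = 1 -> 4 = 4
x -> (y -> x) = 4 -> 4 = 4
y || (x -> (y -> x)) = 1 || 4 = 4
and checking the remaining 24 assignments likewise gives ≥ 3 in every case.

Yes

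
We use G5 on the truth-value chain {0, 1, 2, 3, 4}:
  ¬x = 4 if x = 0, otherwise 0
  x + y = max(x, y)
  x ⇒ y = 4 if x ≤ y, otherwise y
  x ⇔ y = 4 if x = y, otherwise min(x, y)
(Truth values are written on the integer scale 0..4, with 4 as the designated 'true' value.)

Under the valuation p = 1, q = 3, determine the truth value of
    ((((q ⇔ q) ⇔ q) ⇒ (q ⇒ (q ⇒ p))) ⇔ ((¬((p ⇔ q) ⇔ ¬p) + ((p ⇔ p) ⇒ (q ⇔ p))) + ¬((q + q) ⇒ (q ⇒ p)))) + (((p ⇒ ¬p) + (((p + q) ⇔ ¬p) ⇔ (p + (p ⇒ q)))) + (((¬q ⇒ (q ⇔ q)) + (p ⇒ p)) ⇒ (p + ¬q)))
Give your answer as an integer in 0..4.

q ⇔ q = 3 ⇔ 3 = 4
(q ⇔ q) ⇔ q = 4 ⇔ 3 = 3
q ⇒ p = 3 ⇒ 1 = 1
q ⇒ (q ⇒ p) = 3 ⇒ 1 = 1
((q ⇔ q) ⇔ q) ⇒ (q ⇒ (q ⇒ p)) = 3 ⇒ 1 = 1
p ⇔ q = 1 ⇔ 3 = 1
¬p = ¬1 = 0
(p ⇔ q) ⇔ ¬p = 1 ⇔ 0 = 0
¬((p ⇔ q) ⇔ ¬p) = ¬0 = 4
p ⇔ p = 1 ⇔ 1 = 4
q ⇔ p = 3 ⇔ 1 = 1
(p ⇔ p) ⇒ (q ⇔ p) = 4 ⇒ 1 = 1
¬((p ⇔ q) ⇔ ¬p) + ((p ⇔ p) ⇒ (q ⇔ p)) = 4 + 1 = 4
q + q = 3 + 3 = 3
q ⇒ p = 3 ⇒ 1 = 1
(q + q) ⇒ (q ⇒ p) = 3 ⇒ 1 = 1
¬((q + q) ⇒ (q ⇒ p)) = ¬1 = 0
(¬((p ⇔ q) ⇔ ¬p) + ((p ⇔ p) ⇒ (q ⇔ p))) + ¬((q + q) ⇒ (q ⇒ p)) = 4 + 0 = 4
(((q ⇔ q) ⇔ q) ⇒ (q ⇒ (q ⇒ p))) ⇔ ((¬((p ⇔ q) ⇔ ¬p) + ((p ⇔ p) ⇒ (q ⇔ p))) + ¬((q + q) ⇒ (q ⇒ p))) = 1 ⇔ 4 = 1
¬p = ¬1 = 0
p ⇒ ¬p = 1 ⇒ 0 = 0
p + q = 1 + 3 = 3
¬p = ¬1 = 0
(p + q) ⇔ ¬p = 3 ⇔ 0 = 0
p ⇒ q = 1 ⇒ 3 = 4
p + (p ⇒ q) = 1 + 4 = 4
((p + q) ⇔ ¬p) ⇔ (p + (p ⇒ q)) = 0 ⇔ 4 = 0
(p ⇒ ¬p) + (((p + q) ⇔ ¬p) ⇔ (p + (p ⇒ q))) = 0 + 0 = 0
¬q = ¬3 = 0
q ⇔ q = 3 ⇔ 3 = 4
¬q ⇒ (q ⇔ q) = 0 ⇒ 4 = 4
p ⇒ p = 1 ⇒ 1 = 4
(¬q ⇒ (q ⇔ q)) + (p ⇒ p) = 4 + 4 = 4
¬q = ¬3 = 0
p + ¬q = 1 + 0 = 1
((¬q ⇒ (q ⇔ q)) + (p ⇒ p)) ⇒ (p + ¬q) = 4 ⇒ 1 = 1
((p ⇒ ¬p) + (((p + q) ⇔ ¬p) ⇔ (p + (p ⇒ q)))) + (((¬q ⇒ (q ⇔ q)) + (p ⇒ p)) ⇒ (p + ¬q)) = 0 + 1 = 1
((((q ⇔ q) ⇔ q) ⇒ (q ⇒ (q ⇒ p))) ⇔ ((¬((p ⇔ q) ⇔ ¬p) + ((p ⇔ p) ⇒ (q ⇔ p))) + ¬((q + q) ⇒ (q ⇒ p)))) + (((p ⇒ ¬p) + (((p + q) ⇔ ¬p) ⇔ (p + (p ⇒ q)))) + (((¬q ⇒ (q ⇔ q)) + (p ⇒ p)) ⇒ (p + ¬q))) = 1 + 1 = 1

1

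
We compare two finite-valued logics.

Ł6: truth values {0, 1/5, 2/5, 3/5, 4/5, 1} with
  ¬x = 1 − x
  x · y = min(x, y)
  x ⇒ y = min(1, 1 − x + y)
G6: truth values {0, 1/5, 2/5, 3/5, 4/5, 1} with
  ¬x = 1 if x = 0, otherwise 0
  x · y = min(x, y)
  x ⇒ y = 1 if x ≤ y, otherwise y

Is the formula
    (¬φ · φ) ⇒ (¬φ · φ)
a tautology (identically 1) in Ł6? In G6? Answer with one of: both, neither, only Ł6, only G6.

both

In Ł6: every assignment gives 1 — tautology.
In G6: every assignment gives 1 — tautology.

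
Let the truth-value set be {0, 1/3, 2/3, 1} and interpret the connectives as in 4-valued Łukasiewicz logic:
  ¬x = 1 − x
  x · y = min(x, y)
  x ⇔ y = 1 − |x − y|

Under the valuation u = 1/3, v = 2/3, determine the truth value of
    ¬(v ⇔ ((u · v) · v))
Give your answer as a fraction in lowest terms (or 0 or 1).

1/3

u · v = 1/3 · 2/3 = 1/3
(u · v) · v = 1/3 · 2/3 = 1/3
v ⇔ ((u · v) · v) = 2/3 ⇔ 1/3 = 2/3
¬(v ⇔ ((u · v) · v)) = ¬2/3 = 1/3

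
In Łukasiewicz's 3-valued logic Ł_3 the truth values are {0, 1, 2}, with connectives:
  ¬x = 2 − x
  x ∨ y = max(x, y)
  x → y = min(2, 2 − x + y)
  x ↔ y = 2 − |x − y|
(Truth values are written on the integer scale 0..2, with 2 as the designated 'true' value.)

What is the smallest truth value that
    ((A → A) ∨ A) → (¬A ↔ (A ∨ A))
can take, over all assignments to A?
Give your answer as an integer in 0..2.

Take A = 0:
A → A = 0 → 0 = 2
(A → A) ∨ A = 2 ∨ 0 = 2
¬A = ¬0 = 2
A ∨ A = 0 ∨ 0 = 0
¬A ↔ (A ∨ A) = 2 ↔ 0 = 0
((A → A) ∨ A) → (¬A ↔ (A ∨ A)) = 2 → 0 = 0
No assignment yields a value below 0, so this is the minimum.

0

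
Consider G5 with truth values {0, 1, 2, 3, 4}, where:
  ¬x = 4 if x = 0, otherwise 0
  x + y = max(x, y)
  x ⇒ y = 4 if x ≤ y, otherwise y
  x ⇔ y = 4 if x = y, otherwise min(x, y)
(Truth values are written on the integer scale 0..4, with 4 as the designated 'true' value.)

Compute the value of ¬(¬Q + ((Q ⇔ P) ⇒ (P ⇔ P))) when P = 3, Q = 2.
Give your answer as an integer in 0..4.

¬Q = ¬2 = 0
Q ⇔ P = 2 ⇔ 3 = 2
P ⇔ P = 3 ⇔ 3 = 4
(Q ⇔ P) ⇒ (P ⇔ P) = 2 ⇒ 4 = 4
¬Q + ((Q ⇔ P) ⇒ (P ⇔ P)) = 0 + 4 = 4
¬(¬Q + ((Q ⇔ P) ⇒ (P ⇔ P))) = ¬4 = 0

0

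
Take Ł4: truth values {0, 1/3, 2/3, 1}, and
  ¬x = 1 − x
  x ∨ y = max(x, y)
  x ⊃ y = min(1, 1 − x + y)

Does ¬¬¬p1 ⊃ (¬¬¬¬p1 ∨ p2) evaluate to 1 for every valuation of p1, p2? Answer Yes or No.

No

Counterexample: take p1 = 0, p2 = 0.
¬p1 = ¬0 = 1
¬¬p1 = ¬1 = 0
¬¬¬p1 = ¬0 = 1
¬p1 = ¬0 = 1
¬¬p1 = ¬1 = 0
¬¬¬p1 = ¬0 = 1
¬¬¬¬p1 = ¬1 = 0
¬¬¬¬p1 ∨ p2 = 0 ∨ 0 = 0
¬¬¬p1 ⊃ (¬¬¬¬p1 ∨ p2) = 1 ⊃ 0 = 0
This gives 0 ≠ 1.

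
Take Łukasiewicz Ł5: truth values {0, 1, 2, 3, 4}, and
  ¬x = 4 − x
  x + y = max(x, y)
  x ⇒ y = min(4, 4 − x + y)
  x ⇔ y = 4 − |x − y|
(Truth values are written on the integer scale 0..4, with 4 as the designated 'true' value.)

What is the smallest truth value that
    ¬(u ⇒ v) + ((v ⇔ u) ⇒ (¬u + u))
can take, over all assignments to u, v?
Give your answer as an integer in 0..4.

2

Take u = 2, v = 2:
u ⇒ v = 2 ⇒ 2 = 4
¬(u ⇒ v) = ¬4 = 0
v ⇔ u = 2 ⇔ 2 = 4
¬u = ¬2 = 2
¬u + u = 2 + 2 = 2
(v ⇔ u) ⇒ (¬u + u) = 4 ⇒ 2 = 2
¬(u ⇒ v) + ((v ⇔ u) ⇒ (¬u + u)) = 0 + 2 = 2
No assignment yields a value below 2, so this is the minimum.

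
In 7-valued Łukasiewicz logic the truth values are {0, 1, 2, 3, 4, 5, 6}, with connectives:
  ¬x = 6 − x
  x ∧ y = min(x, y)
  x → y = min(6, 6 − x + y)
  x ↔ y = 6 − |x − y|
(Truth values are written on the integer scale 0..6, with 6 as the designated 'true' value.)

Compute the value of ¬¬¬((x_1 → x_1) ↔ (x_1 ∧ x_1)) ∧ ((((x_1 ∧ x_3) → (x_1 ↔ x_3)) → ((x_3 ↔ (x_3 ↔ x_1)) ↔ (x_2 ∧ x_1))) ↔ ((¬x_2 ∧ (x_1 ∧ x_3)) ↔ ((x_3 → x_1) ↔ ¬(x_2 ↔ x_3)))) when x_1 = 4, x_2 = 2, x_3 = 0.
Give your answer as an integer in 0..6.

x_1 → x_1 = 4 → 4 = 6
x_1 ∧ x_1 = 4 ∧ 4 = 4
(x_1 → x_1) ↔ (x_1 ∧ x_1) = 6 ↔ 4 = 4
¬((x_1 → x_1) ↔ (x_1 ∧ x_1)) = ¬4 = 2
¬¬((x_1 → x_1) ↔ (x_1 ∧ x_1)) = ¬2 = 4
¬¬¬((x_1 → x_1) ↔ (x_1 ∧ x_1)) = ¬4 = 2
x_1 ∧ x_3 = 4 ∧ 0 = 0
x_1 ↔ x_3 = 4 ↔ 0 = 2
(x_1 ∧ x_3) → (x_1 ↔ x_3) = 0 → 2 = 6
x_3 ↔ x_1 = 0 ↔ 4 = 2
x_3 ↔ (x_3 ↔ x_1) = 0 ↔ 2 = 4
x_2 ∧ x_1 = 2 ∧ 4 = 2
(x_3 ↔ (x_3 ↔ x_1)) ↔ (x_2 ∧ x_1) = 4 ↔ 2 = 4
((x_1 ∧ x_3) → (x_1 ↔ x_3)) → ((x_3 ↔ (x_3 ↔ x_1)) ↔ (x_2 ∧ x_1)) = 6 → 4 = 4
¬x_2 = ¬2 = 4
x_1 ∧ x_3 = 4 ∧ 0 = 0
¬x_2 ∧ (x_1 ∧ x_3) = 4 ∧ 0 = 0
x_3 → x_1 = 0 → 4 = 6
x_2 ↔ x_3 = 2 ↔ 0 = 4
¬(x_2 ↔ x_3) = ¬4 = 2
(x_3 → x_1) ↔ ¬(x_2 ↔ x_3) = 6 ↔ 2 = 2
(¬x_2 ∧ (x_1 ∧ x_3)) ↔ ((x_3 → x_1) ↔ ¬(x_2 ↔ x_3)) = 0 ↔ 2 = 4
(((x_1 ∧ x_3) → (x_1 ↔ x_3)) → ((x_3 ↔ (x_3 ↔ x_1)) ↔ (x_2 ∧ x_1))) ↔ ((¬x_2 ∧ (x_1 ∧ x_3)) ↔ ((x_3 → x_1) ↔ ¬(x_2 ↔ x_3))) = 4 ↔ 4 = 6
¬¬¬((x_1 → x_1) ↔ (x_1 ∧ x_1)) ∧ ((((x_1 ∧ x_3) → (x_1 ↔ x_3)) → ((x_3 ↔ (x_3 ↔ x_1)) ↔ (x_2 ∧ x_1))) ↔ ((¬x_2 ∧ (x_1 ∧ x_3)) ↔ ((x_3 → x_1) ↔ ¬(x_2 ↔ x_3)))) = 2 ∧ 6 = 2

2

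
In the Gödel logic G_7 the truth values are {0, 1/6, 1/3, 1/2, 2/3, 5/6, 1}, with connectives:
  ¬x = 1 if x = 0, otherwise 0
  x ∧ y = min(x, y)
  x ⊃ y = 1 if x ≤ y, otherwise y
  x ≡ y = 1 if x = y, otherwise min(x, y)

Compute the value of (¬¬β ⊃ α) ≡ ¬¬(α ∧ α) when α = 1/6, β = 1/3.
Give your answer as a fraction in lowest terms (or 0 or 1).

1/6

¬β = ¬1/3 = 0
¬¬β = ¬0 = 1
¬¬β ⊃ α = 1 ⊃ 1/6 = 1/6
α ∧ α = 1/6 ∧ 1/6 = 1/6
¬(α ∧ α) = ¬1/6 = 0
¬¬(α ∧ α) = ¬0 = 1
(¬¬β ⊃ α) ≡ ¬¬(α ∧ α) = 1/6 ≡ 1 = 1/6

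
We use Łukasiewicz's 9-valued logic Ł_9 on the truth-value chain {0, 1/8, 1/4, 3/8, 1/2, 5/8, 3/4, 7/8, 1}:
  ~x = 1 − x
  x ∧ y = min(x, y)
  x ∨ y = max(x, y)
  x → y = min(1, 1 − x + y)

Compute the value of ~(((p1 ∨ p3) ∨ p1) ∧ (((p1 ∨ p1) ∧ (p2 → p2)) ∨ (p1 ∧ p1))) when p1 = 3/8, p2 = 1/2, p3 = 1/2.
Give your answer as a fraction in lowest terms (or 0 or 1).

p1 ∨ p3 = 3/8 ∨ 1/2 = 1/2
(p1 ∨ p3) ∨ p1 = 1/2 ∨ 3/8 = 1/2
p1 ∨ p1 = 3/8 ∨ 3/8 = 3/8
p2 → p2 = 1/2 → 1/2 = 1
(p1 ∨ p1) ∧ (p2 → p2) = 3/8 ∧ 1 = 3/8
p1 ∧ p1 = 3/8 ∧ 3/8 = 3/8
((p1 ∨ p1) ∧ (p2 → p2)) ∨ (p1 ∧ p1) = 3/8 ∨ 3/8 = 3/8
((p1 ∨ p3) ∨ p1) ∧ (((p1 ∨ p1) ∧ (p2 → p2)) ∨ (p1 ∧ p1)) = 1/2 ∧ 3/8 = 3/8
~(((p1 ∨ p3) ∨ p1) ∧ (((p1 ∨ p1) ∧ (p2 → p2)) ∨ (p1 ∧ p1))) = ~3/8 = 5/8

5/8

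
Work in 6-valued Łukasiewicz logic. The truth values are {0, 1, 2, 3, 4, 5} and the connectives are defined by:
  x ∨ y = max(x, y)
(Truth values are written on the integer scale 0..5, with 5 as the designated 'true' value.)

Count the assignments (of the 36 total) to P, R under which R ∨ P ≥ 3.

27

value 5: 11 assignments (counts)
value 4: 9 assignments (counts)
value 3: 7 assignments (counts)
value 2: 5 assignments
value 1: 3 assignments
value 0: 1 assignment
So 27 of the 36 assignments meet the threshold.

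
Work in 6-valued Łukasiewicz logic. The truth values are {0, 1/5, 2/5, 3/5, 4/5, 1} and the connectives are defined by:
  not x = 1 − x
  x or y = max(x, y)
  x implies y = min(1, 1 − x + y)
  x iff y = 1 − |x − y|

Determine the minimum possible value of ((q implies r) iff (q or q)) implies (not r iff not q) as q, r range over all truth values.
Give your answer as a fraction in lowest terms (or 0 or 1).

Take q = 3/5, r = 0:
q implies r = 3/5 implies 0 = 2/5
q or q = 3/5 or 3/5 = 3/5
(q implies r) iff (q or q) = 2/5 iff 3/5 = 4/5
not r = not 0 = 1
not q = not 3/5 = 2/5
not r iff not q = 1 iff 2/5 = 2/5
((q implies r) iff (q or q)) implies (not r iff not q) = 4/5 implies 2/5 = 3/5
No assignment yields a value below 3/5, so this is the minimum.

3/5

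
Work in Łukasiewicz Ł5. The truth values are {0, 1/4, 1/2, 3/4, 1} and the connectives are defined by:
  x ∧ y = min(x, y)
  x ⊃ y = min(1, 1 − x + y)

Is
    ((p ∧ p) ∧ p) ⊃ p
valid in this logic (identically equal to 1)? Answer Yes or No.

Yes

p = 0 ↦ 1
p = 1/4 ↦ 1
p = 1/2 ↦ 1
p = 3/4 ↦ 1
p = 1 ↦ 1
Every assignment gives a value ≥ 1.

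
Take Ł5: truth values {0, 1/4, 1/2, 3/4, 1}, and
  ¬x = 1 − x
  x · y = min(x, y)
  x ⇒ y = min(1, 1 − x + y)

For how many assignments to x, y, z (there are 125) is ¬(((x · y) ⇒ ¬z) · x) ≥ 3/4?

value 1: 26 assignments (counts)
value 3/4: 29 assignments (counts)
value 1/2: 31 assignments
value 1/4: 24 assignments
value 0: 15 assignments
So 55 of the 125 assignments meet the threshold.

55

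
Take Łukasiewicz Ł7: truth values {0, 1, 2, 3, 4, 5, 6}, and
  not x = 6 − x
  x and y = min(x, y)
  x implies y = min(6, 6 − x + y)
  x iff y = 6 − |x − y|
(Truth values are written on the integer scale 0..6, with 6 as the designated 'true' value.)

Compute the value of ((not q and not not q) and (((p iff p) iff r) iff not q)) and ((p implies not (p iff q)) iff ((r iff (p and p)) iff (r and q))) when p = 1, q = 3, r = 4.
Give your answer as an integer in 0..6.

3

not q = not 3 = 3
not q = not 3 = 3
not not q = not 3 = 3
not q and not not q = 3 and 3 = 3
p iff p = 1 iff 1 = 6
(p iff p) iff r = 6 iff 4 = 4
not q = not 3 = 3
((p iff p) iff r) iff not q = 4 iff 3 = 5
(not q and not not q) and (((p iff p) iff r) iff not q) = 3 and 5 = 3
p iff q = 1 iff 3 = 4
not (p iff q) = not 4 = 2
p implies not (p iff q) = 1 implies 2 = 6
p and p = 1 and 1 = 1
r iff (p and p) = 4 iff 1 = 3
r and q = 4 and 3 = 3
(r iff (p and p)) iff (r and q) = 3 iff 3 = 6
(p implies not (p iff q)) iff ((r iff (p and p)) iff (r and q)) = 6 iff 6 = 6
((not q and not not q) and (((p iff p) iff r) iff not q)) and ((p implies not (p iff q)) iff ((r iff (p and p)) iff (r and q))) = 3 and 6 = 3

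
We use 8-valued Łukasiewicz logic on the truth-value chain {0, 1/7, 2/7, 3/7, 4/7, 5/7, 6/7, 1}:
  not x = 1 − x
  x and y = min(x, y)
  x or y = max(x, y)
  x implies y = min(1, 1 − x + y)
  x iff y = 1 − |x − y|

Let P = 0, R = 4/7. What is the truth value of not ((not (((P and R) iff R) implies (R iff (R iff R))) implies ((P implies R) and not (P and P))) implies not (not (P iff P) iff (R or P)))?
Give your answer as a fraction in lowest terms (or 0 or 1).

P and R = 0 and 4/7 = 0
(P and R) iff R = 0 iff 4/7 = 3/7
R iff R = 4/7 iff 4/7 = 1
R iff (R iff R) = 4/7 iff 1 = 4/7
((P and R) iff R) implies (R iff (R iff R)) = 3/7 implies 4/7 = 1
not (((P and R) iff R) implies (R iff (R iff R))) = not 1 = 0
P implies R = 0 implies 4/7 = 1
P and P = 0 and 0 = 0
not (P and P) = not 0 = 1
(P implies R) and not (P and P) = 1 and 1 = 1
not (((P and R) iff R) implies (R iff (R iff R))) implies ((P implies R) and not (P and P)) = 0 implies 1 = 1
P iff P = 0 iff 0 = 1
not (P iff P) = not 1 = 0
R or P = 4/7 or 0 = 4/7
not (P iff P) iff (R or P) = 0 iff 4/7 = 3/7
not (not (P iff P) iff (R or P)) = not 3/7 = 4/7
(not (((P and R) iff R) implies (R iff (R iff R))) implies ((P implies R) and not (P and P))) implies not (not (P iff P) iff (R or P)) = 1 implies 4/7 = 4/7
not ((not (((P and R) iff R) implies (R iff (R iff R))) implies ((P implies R) and not (P and P))) implies not (not (P iff P) iff (R or P))) = not 4/7 = 3/7

3/7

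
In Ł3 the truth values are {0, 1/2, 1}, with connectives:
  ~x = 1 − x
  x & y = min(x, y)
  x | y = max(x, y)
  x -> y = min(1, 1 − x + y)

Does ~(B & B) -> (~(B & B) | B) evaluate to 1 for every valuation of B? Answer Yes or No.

B = 0 ↦ 1
B = 1/2 ↦ 1
B = 1 ↦ 1
Every assignment gives a value ≥ 1.

Yes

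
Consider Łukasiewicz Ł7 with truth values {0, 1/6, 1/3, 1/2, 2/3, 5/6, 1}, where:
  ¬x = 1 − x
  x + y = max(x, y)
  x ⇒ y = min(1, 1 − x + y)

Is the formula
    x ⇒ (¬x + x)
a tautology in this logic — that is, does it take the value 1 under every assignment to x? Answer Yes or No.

Yes

x = 0 ↦ 1
x = 1/6 ↦ 1
x = 1/3 ↦ 1
x = 1/2 ↦ 1
x = 2/3 ↦ 1
x = 5/6 ↦ 1
x = 1 ↦ 1
Every assignment gives a value ≥ 1.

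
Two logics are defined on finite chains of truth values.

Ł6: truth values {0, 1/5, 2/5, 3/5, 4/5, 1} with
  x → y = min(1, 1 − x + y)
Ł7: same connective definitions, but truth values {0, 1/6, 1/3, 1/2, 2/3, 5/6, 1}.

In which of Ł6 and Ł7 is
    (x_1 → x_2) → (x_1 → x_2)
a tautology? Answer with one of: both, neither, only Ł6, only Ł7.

both

In Ł6: every assignment gives 1 — tautology.
In Ł7: every assignment gives 1 — tautology.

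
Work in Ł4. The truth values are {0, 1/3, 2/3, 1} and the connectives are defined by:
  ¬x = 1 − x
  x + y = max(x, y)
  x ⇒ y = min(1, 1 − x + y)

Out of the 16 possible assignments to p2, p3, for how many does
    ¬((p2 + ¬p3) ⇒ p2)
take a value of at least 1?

1

p2 = 0, p3 = 0 ↦ 1  ≥
p2 = 0, p3 = 1/3 ↦ 2/3  <
p2 = 0, p3 = 2/3 ↦ 1/3  <
p2 = 0, p3 = 1 ↦ 0  <
p2 = 1/3, p3 = 0 ↦ 2/3  <
p2 = 1/3, p3 = 1/3 ↦ 1/3  <
p2 = 1/3, p3 = 2/3 ↦ 0  <
p2 = 1/3, p3 = 1 ↦ 0  <
p2 = 2/3, p3 = 0 ↦ 1/3  <
p2 = 2/3, p3 = 1/3 ↦ 0  <
p2 = 2/3, p3 = 2/3 ↦ 0  <
p2 = 2/3, p3 = 1 ↦ 0  <
p2 = 1, p3 = 0 ↦ 0  <
p2 = 1, p3 = 1/3 ↦ 0  <
p2 = 1, p3 = 2/3 ↦ 0  <
p2 = 1, p3 = 1 ↦ 0  <
So 1 of the 16 assignments meets the threshold.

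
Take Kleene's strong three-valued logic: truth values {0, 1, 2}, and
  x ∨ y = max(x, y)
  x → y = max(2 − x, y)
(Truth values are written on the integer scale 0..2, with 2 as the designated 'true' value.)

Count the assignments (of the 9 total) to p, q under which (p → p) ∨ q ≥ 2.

p = 0, q = 0 ↦ 2  ≥
p = 0, q = 1 ↦ 2  ≥
p = 0, q = 2 ↦ 2  ≥
p = 1, q = 0 ↦ 1  <
p = 1, q = 1 ↦ 1  <
p = 1, q = 2 ↦ 2  ≥
p = 2, q = 0 ↦ 2  ≥
p = 2, q = 1 ↦ 2  ≥
p = 2, q = 2 ↦ 2  ≥
So 7 of the 9 assignments meet the threshold.

7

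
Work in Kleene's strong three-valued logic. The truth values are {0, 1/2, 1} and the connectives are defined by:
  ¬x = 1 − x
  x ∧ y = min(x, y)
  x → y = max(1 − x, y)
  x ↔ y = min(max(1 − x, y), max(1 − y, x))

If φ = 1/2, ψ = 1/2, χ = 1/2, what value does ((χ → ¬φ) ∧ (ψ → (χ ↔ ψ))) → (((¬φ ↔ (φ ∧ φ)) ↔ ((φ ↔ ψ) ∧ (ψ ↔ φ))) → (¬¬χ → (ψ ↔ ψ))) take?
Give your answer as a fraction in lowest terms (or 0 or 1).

¬φ = ¬1/2 = 1/2
χ → ¬φ = 1/2 → 1/2 = 1/2
χ ↔ ψ = 1/2 ↔ 1/2 = 1/2
ψ → (χ ↔ ψ) = 1/2 → 1/2 = 1/2
(χ → ¬φ) ∧ (ψ → (χ ↔ ψ)) = 1/2 ∧ 1/2 = 1/2
¬φ = ¬1/2 = 1/2
φ ∧ φ = 1/2 ∧ 1/2 = 1/2
¬φ ↔ (φ ∧ φ) = 1/2 ↔ 1/2 = 1/2
φ ↔ ψ = 1/2 ↔ 1/2 = 1/2
ψ ↔ φ = 1/2 ↔ 1/2 = 1/2
(φ ↔ ψ) ∧ (ψ ↔ φ) = 1/2 ∧ 1/2 = 1/2
(¬φ ↔ (φ ∧ φ)) ↔ ((φ ↔ ψ) ∧ (ψ ↔ φ)) = 1/2 ↔ 1/2 = 1/2
¬χ = ¬1/2 = 1/2
¬¬χ = ¬1/2 = 1/2
ψ ↔ ψ = 1/2 ↔ 1/2 = 1/2
¬¬χ → (ψ ↔ ψ) = 1/2 → 1/2 = 1/2
((¬φ ↔ (φ ∧ φ)) ↔ ((φ ↔ ψ) ∧ (ψ ↔ φ))) → (¬¬χ → (ψ ↔ ψ)) = 1/2 → 1/2 = 1/2
((χ → ¬φ) ∧ (ψ → (χ ↔ ψ))) → (((¬φ ↔ (φ ∧ φ)) ↔ ((φ ↔ ψ) ∧ (ψ ↔ φ))) → (¬¬χ → (ψ ↔ ψ))) = 1/2 → 1/2 = 1/2

1/2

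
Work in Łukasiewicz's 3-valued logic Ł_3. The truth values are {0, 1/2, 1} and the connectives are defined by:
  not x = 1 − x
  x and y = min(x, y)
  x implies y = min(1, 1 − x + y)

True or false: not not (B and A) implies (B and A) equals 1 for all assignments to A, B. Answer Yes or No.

A = 0, B = 0 ↦ 1
A = 0, B = 1/2 ↦ 1
A = 0, B = 1 ↦ 1
A = 1/2, B = 0 ↦ 1
A = 1/2, B = 1/2 ↦ 1
A = 1/2, B = 1 ↦ 1
A = 1, B = 0 ↦ 1
A = 1, B = 1/2 ↦ 1
A = 1, B = 1 ↦ 1
Every assignment gives a value ≥ 1.

Yes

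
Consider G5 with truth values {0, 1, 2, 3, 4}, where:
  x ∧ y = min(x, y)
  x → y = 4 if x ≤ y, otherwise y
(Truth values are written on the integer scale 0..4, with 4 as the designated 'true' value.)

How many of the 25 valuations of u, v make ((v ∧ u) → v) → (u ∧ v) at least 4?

value 4: 1 assignment (counts)
value 3: 3 assignments
value 2: 5 assignments
value 1: 7 assignments
value 0: 9 assignments
So 1 of the 25 assignments meets the threshold.

1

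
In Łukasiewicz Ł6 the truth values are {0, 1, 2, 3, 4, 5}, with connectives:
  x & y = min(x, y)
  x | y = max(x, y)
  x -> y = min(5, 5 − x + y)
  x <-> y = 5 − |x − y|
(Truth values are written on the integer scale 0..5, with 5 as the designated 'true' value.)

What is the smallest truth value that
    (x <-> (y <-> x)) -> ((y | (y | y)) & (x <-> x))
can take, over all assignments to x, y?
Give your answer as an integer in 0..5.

Take x = 2, y = 0:
y <-> x = 0 <-> 2 = 3
x <-> (y <-> x) = 2 <-> 3 = 4
y | y = 0 | 0 = 0
y | (y | y) = 0 | 0 = 0
x <-> x = 2 <-> 2 = 5
(y | (y | y)) & (x <-> x) = 0 & 5 = 0
(x <-> (y <-> x)) -> ((y | (y | y)) & (x <-> x)) = 4 -> 0 = 1
No assignment yields a value below 1, so this is the minimum.

1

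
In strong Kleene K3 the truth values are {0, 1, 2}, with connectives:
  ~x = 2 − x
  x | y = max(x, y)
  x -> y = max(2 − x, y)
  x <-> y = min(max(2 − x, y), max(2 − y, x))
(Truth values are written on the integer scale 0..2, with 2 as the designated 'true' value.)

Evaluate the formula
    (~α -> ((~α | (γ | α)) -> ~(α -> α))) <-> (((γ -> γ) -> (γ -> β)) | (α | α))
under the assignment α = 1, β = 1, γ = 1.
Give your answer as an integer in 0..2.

~α = ~1 = 1
~α = ~1 = 1
γ | α = 1 | 1 = 1
~α | (γ | α) = 1 | 1 = 1
α -> α = 1 -> 1 = 1
~(α -> α) = ~1 = 1
(~α | (γ | α)) -> ~(α -> α) = 1 -> 1 = 1
~α -> ((~α | (γ | α)) -> ~(α -> α)) = 1 -> 1 = 1
γ -> γ = 1 -> 1 = 1
γ -> β = 1 -> 1 = 1
(γ -> γ) -> (γ -> β) = 1 -> 1 = 1
α | α = 1 | 1 = 1
((γ -> γ) -> (γ -> β)) | (α | α) = 1 | 1 = 1
(~α -> ((~α | (γ | α)) -> ~(α -> α))) <-> (((γ -> γ) -> (γ -> β)) | (α | α)) = 1 <-> 1 = 1

1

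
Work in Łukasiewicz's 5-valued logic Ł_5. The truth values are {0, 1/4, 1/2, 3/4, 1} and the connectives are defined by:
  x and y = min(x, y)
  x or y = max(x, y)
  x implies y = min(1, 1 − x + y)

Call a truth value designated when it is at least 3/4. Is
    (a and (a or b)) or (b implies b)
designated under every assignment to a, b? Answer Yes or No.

At a = 1/4, b = 3/4, for instance:
a or b = 1/4 or 3/4 = 3/4
a and (a or b) = 1/4 and 3/4 = 1/4
b implies b = 3/4 implies 3/4 = 1
(a and (a or b)) or (b implies b) = 1/4 or 1 = 1
and checking the remaining 24 assignments likewise gives ≥ 3/4 in every case.

Yes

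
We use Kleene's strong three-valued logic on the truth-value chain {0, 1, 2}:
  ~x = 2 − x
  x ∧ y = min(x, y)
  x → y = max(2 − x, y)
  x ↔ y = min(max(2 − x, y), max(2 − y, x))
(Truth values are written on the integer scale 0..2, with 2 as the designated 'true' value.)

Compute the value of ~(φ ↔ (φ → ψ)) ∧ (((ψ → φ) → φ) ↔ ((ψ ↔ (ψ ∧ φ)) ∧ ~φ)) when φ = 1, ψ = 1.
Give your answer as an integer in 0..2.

1

φ → ψ = 1 → 1 = 1
φ ↔ (φ → ψ) = 1 ↔ 1 = 1
~(φ ↔ (φ → ψ)) = ~1 = 1
ψ → φ = 1 → 1 = 1
(ψ → φ) → φ = 1 → 1 = 1
ψ ∧ φ = 1 ∧ 1 = 1
ψ ↔ (ψ ∧ φ) = 1 ↔ 1 = 1
~φ = ~1 = 1
(ψ ↔ (ψ ∧ φ)) ∧ ~φ = 1 ∧ 1 = 1
((ψ → φ) → φ) ↔ ((ψ ↔ (ψ ∧ φ)) ∧ ~φ) = 1 ↔ 1 = 1
~(φ ↔ (φ → ψ)) ∧ (((ψ → φ) → φ) ↔ ((ψ ↔ (ψ ∧ φ)) ∧ ~φ)) = 1 ∧ 1 = 1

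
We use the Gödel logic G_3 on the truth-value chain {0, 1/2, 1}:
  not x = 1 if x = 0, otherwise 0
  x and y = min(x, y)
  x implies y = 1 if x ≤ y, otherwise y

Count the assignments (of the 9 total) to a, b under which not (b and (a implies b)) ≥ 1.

3

a = 0, b = 0 ↦ 1  ≥
a = 0, b = 1/2 ↦ 0  <
a = 0, b = 1 ↦ 0  <
a = 1/2, b = 0 ↦ 1  ≥
a = 1/2, b = 1/2 ↦ 0  <
a = 1/2, b = 1 ↦ 0  <
a = 1, b = 0 ↦ 1  ≥
a = 1, b = 1/2 ↦ 0  <
a = 1, b = 1 ↦ 0  <
So 3 of the 9 assignments meet the threshold.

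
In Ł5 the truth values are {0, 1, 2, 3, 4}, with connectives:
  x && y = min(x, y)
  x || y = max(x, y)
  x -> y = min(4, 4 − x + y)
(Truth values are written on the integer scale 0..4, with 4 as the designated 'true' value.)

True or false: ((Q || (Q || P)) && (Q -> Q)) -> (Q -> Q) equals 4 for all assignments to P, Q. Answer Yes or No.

At P = 4, Q = 2, for instance:
Q || P = 2 || 4 = 4
Q || (Q || P) = 2 || 4 = 4
Q -> Q = 2 -> 2 = 4
(Q || (Q || P)) && (Q -> Q) = 4 && 4 = 4
((Q || (Q || P)) && (Q -> Q)) -> (Q -> Q) = 4 -> 4 = 4
and checking the remaining 24 assignments likewise gives ≥ 4 in every case.

Yes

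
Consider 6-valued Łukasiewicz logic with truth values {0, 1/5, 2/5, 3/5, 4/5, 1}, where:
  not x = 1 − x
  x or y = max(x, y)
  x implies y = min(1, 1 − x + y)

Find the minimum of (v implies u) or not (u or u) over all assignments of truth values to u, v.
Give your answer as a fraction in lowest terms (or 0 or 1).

3/5

Take u = 2/5, v = 4/5:
v implies u = 4/5 implies 2/5 = 3/5
u or u = 2/5 or 2/5 = 2/5
not (u or u) = not 2/5 = 3/5
(v implies u) or not (u or u) = 3/5 or 3/5 = 3/5
No assignment yields a value below 3/5, so this is the minimum.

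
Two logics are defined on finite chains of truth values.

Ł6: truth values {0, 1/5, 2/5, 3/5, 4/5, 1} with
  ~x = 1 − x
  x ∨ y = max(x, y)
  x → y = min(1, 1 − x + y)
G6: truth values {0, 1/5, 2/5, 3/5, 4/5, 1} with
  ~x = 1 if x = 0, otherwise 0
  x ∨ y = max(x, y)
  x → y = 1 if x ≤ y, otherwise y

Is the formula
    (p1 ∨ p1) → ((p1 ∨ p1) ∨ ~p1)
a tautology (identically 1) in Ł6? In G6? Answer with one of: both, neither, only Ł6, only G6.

In Ł6: every assignment gives 1 — tautology.
In G6: every assignment gives 1 — tautology.

both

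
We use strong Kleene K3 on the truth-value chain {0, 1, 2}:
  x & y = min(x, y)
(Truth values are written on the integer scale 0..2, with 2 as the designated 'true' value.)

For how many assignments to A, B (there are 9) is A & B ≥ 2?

A = 0, B = 0 ↦ 0  <
A = 0, B = 1 ↦ 0  <
A = 0, B = 2 ↦ 0  <
A = 1, B = 0 ↦ 0  <
A = 1, B = 1 ↦ 1  <
A = 1, B = 2 ↦ 1  <
A = 2, B = 0 ↦ 0  <
A = 2, B = 1 ↦ 1  <
A = 2, B = 2 ↦ 2  ≥
So 1 of the 9 assignments meets the threshold.

1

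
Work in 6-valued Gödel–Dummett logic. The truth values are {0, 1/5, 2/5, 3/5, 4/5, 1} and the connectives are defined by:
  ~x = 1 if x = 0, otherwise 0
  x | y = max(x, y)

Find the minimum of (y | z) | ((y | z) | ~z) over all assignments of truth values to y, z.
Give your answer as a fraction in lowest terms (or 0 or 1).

Take y = 0, z = 1/5:
y | z = 0 | 1/5 = 1/5
y | z = 0 | 1/5 = 1/5
~z = ~1/5 = 0
(y | z) | ~z = 1/5 | 0 = 1/5
(y | z) | ((y | z) | ~z) = 1/5 | 1/5 = 1/5
No assignment yields a value below 1/5, so this is the minimum.

1/5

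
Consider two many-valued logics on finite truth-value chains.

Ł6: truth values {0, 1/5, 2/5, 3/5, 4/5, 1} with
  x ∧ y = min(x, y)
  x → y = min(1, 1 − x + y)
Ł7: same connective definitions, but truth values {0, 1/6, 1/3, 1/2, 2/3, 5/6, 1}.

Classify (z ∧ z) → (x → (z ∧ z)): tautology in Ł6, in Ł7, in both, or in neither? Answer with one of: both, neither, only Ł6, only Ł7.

both

In Ł6: every assignment gives 1 — tautology.
In Ł7: every assignment gives 1 — tautology.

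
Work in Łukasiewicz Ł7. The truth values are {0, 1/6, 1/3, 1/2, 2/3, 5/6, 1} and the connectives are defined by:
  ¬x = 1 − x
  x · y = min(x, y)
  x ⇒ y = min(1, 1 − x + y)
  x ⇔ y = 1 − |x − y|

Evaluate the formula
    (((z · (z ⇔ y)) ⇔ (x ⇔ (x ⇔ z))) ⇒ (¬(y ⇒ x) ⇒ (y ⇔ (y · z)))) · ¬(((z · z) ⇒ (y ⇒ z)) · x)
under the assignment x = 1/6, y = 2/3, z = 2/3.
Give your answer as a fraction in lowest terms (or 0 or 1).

5/6

z ⇔ y = 2/3 ⇔ 2/3 = 1
z · (z ⇔ y) = 2/3 · 1 = 2/3
x ⇔ z = 1/6 ⇔ 2/3 = 1/2
x ⇔ (x ⇔ z) = 1/6 ⇔ 1/2 = 2/3
(z · (z ⇔ y)) ⇔ (x ⇔ (x ⇔ z)) = 2/3 ⇔ 2/3 = 1
y ⇒ x = 2/3 ⇒ 1/6 = 1/2
¬(y ⇒ x) = ¬1/2 = 1/2
y · z = 2/3 · 2/3 = 2/3
y ⇔ (y · z) = 2/3 ⇔ 2/3 = 1
¬(y ⇒ x) ⇒ (y ⇔ (y · z)) = 1/2 ⇒ 1 = 1
((z · (z ⇔ y)) ⇔ (x ⇔ (x ⇔ z))) ⇒ (¬(y ⇒ x) ⇒ (y ⇔ (y · z))) = 1 ⇒ 1 = 1
z · z = 2/3 · 2/3 = 2/3
y ⇒ z = 2/3 ⇒ 2/3 = 1
(z · z) ⇒ (y ⇒ z) = 2/3 ⇒ 1 = 1
((z · z) ⇒ (y ⇒ z)) · x = 1 · 1/6 = 1/6
¬(((z · z) ⇒ (y ⇒ z)) · x) = ¬1/6 = 5/6
(((z · (z ⇔ y)) ⇔ (x ⇔ (x ⇔ z))) ⇒ (¬(y ⇒ x) ⇒ (y ⇔ (y · z)))) · ¬(((z · z) ⇒ (y ⇒ z)) · x) = 1 · 5/6 = 5/6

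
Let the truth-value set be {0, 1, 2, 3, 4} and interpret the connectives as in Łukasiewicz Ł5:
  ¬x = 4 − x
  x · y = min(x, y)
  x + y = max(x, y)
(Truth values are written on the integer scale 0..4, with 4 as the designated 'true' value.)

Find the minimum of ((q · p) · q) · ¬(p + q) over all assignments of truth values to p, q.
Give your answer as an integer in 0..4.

Take p = 0, q = 0:
q · p = 0 · 0 = 0
(q · p) · q = 0 · 0 = 0
p + q = 0 + 0 = 0
¬(p + q) = ¬0 = 4
((q · p) · q) · ¬(p + q) = 0 · 4 = 0
No assignment yields a value below 0, so this is the minimum.

0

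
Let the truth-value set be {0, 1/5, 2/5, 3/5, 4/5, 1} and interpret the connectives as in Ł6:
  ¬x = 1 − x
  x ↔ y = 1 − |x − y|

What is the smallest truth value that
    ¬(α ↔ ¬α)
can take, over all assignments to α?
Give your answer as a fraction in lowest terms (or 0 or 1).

Take α = 2/5:
¬α = ¬2/5 = 3/5
α ↔ ¬α = 2/5 ↔ 3/5 = 4/5
¬(α ↔ ¬α) = ¬4/5 = 1/5
No assignment yields a value below 1/5, so this is the minimum.

1/5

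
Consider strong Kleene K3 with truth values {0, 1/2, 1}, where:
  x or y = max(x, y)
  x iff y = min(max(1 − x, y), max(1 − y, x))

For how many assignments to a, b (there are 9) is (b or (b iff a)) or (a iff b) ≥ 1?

a = 0, b = 0 ↦ 1  ≥
a = 0, b = 1/2 ↦ 1/2  <
a = 0, b = 1 ↦ 1  ≥
a = 1/2, b = 0 ↦ 1/2  <
a = 1/2, b = 1/2 ↦ 1/2  <
a = 1/2, b = 1 ↦ 1  ≥
a = 1, b = 0 ↦ 0  <
a = 1, b = 1/2 ↦ 1/2  <
a = 1, b = 1 ↦ 1  ≥
So 4 of the 9 assignments meet the threshold.

4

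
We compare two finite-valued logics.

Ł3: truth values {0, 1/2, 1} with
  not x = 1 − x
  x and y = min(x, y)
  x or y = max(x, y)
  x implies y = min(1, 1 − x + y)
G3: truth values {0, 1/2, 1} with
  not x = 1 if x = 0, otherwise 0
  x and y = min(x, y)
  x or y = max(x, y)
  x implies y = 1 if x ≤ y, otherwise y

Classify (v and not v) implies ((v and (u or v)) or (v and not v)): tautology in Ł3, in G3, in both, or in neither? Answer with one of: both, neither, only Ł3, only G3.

In Ł3: every assignment gives 1 — tautology.
In G3: every assignment gives 1 — tautology.

both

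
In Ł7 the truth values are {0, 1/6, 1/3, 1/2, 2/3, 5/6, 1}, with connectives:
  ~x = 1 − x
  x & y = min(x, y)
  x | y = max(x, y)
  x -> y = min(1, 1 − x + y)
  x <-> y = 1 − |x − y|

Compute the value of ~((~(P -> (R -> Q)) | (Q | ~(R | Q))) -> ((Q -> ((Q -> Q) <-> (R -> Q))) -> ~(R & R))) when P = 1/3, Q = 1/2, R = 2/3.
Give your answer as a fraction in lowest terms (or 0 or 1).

1/6

R -> Q = 2/3 -> 1/2 = 5/6
P -> (R -> Q) = 1/3 -> 5/6 = 1
~(P -> (R -> Q)) = ~1 = 0
R | Q = 2/3 | 1/2 = 2/3
~(R | Q) = ~2/3 = 1/3
Q | ~(R | Q) = 1/2 | 1/3 = 1/2
~(P -> (R -> Q)) | (Q | ~(R | Q)) = 0 | 1/2 = 1/2
Q -> Q = 1/2 -> 1/2 = 1
R -> Q = 2/3 -> 1/2 = 5/6
(Q -> Q) <-> (R -> Q) = 1 <-> 5/6 = 5/6
Q -> ((Q -> Q) <-> (R -> Q)) = 1/2 -> 5/6 = 1
R & R = 2/3 & 2/3 = 2/3
~(R & R) = ~2/3 = 1/3
(Q -> ((Q -> Q) <-> (R -> Q))) -> ~(R & R) = 1 -> 1/3 = 1/3
(~(P -> (R -> Q)) | (Q | ~(R | Q))) -> ((Q -> ((Q -> Q) <-> (R -> Q))) -> ~(R & R)) = 1/2 -> 1/3 = 5/6
~((~(P -> (R -> Q)) | (Q | ~(R | Q))) -> ((Q -> ((Q -> Q) <-> (R -> Q))) -> ~(R & R))) = ~5/6 = 1/6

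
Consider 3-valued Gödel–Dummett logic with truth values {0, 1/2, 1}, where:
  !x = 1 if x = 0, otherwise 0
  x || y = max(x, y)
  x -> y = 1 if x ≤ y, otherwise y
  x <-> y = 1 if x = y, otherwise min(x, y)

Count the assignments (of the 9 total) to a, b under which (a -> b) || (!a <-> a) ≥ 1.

a = 0, b = 0 ↦ 1  ≥
a = 0, b = 1/2 ↦ 1  ≥
a = 0, b = 1 ↦ 1  ≥
a = 1/2, b = 0 ↦ 0  <
a = 1/2, b = 1/2 ↦ 1  ≥
a = 1/2, b = 1 ↦ 1  ≥
a = 1, b = 0 ↦ 0  <
a = 1, b = 1/2 ↦ 1/2  <
a = 1, b = 1 ↦ 1  ≥
So 6 of the 9 assignments meet the threshold.

6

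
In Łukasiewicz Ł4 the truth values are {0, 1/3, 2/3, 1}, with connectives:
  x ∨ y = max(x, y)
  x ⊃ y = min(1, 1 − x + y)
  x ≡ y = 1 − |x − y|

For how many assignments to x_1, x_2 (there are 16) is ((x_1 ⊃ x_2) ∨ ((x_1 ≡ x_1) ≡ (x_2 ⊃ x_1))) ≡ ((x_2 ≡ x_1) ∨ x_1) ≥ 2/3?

x_1 = 0, x_2 = 0 ↦ 1  ≥
x_1 = 0, x_2 = 1/3 ↦ 2/3  ≥
x_1 = 0, x_2 = 2/3 ↦ 1/3  <
x_1 = 0, x_2 = 1 ↦ 0  <
x_1 = 1/3, x_2 = 0 ↦ 2/3  ≥
x_1 = 1/3, x_2 = 1/3 ↦ 1  ≥
x_1 = 1/3, x_2 = 2/3 ↦ 2/3  ≥
x_1 = 1/3, x_2 = 1 ↦ 1/3  <
x_1 = 2/3, x_2 = 0 ↦ 2/3  ≥
x_1 = 2/3, x_2 = 1/3 ↦ 2/3  ≥
x_1 = 2/3, x_2 = 2/3 ↦ 1  ≥
x_1 = 2/3, x_2 = 1 ↦ 2/3  ≥
x_1 = 1, x_2 = 0 ↦ 1  ≥
x_1 = 1, x_2 = 1/3 ↦ 1  ≥
x_1 = 1, x_2 = 2/3 ↦ 1  ≥
x_1 = 1, x_2 = 1 ↦ 1  ≥
So 13 of the 16 assignments meet the threshold.

13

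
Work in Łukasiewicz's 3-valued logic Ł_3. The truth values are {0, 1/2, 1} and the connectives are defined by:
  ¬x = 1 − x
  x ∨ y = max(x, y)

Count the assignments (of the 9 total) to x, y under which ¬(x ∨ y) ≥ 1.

x = 0, y = 0 ↦ 1  ≥
x = 0, y = 1/2 ↦ 1/2  <
x = 0, y = 1 ↦ 0  <
x = 1/2, y = 0 ↦ 1/2  <
x = 1/2, y = 1/2 ↦ 1/2  <
x = 1/2, y = 1 ↦ 0  <
x = 1, y = 0 ↦ 0  <
x = 1, y = 1/2 ↦ 0  <
x = 1, y = 1 ↦ 0  <
So 1 of the 9 assignments meets the threshold.

1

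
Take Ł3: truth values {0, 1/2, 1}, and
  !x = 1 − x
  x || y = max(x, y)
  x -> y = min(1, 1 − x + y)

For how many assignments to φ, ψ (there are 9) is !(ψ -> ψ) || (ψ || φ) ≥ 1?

φ = 0, ψ = 0 ↦ 0  <
φ = 0, ψ = 1/2 ↦ 1/2  <
φ = 0, ψ = 1 ↦ 1  ≥
φ = 1/2, ψ = 0 ↦ 1/2  <
φ = 1/2, ψ = 1/2 ↦ 1/2  <
φ = 1/2, ψ = 1 ↦ 1  ≥
φ = 1, ψ = 0 ↦ 1  ≥
φ = 1, ψ = 1/2 ↦ 1  ≥
φ = 1, ψ = 1 ↦ 1  ≥
So 5 of the 9 assignments meet the threshold.

5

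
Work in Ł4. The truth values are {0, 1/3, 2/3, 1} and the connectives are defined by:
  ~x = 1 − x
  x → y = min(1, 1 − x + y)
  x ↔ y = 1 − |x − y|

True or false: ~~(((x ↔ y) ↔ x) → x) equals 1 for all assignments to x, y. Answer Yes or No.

Counterexample: take x = 0, y = 1/3.
x ↔ y = 0 ↔ 1/3 = 2/3
(x ↔ y) ↔ x = 2/3 ↔ 0 = 1/3
((x ↔ y) ↔ x) → x = 1/3 → 0 = 2/3
~(((x ↔ y) ↔ x) → x) = ~2/3 = 1/3
~~(((x ↔ y) ↔ x) → x) = ~1/3 = 2/3
This gives 2/3 ≠ 1.

No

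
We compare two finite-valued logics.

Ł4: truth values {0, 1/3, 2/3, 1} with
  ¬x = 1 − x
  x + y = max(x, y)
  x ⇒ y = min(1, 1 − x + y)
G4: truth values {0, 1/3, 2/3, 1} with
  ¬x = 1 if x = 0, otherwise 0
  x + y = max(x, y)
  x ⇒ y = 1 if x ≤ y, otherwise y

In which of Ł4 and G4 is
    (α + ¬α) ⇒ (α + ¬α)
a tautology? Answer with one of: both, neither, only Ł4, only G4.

both

In Ł4: every assignment gives 1 — tautology.
In G4: every assignment gives 1 — tautology.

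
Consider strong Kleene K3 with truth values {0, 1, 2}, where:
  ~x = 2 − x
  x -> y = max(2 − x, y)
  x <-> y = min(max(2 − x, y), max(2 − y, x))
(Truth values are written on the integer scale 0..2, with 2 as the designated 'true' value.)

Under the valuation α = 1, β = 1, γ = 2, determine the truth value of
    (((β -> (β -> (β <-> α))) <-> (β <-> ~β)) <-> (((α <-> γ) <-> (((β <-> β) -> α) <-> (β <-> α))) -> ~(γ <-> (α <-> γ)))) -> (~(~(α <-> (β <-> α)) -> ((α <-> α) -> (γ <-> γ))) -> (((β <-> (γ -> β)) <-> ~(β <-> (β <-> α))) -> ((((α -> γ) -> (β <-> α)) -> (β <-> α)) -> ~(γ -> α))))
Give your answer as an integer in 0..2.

β <-> α = 1 <-> 1 = 1
β -> (β <-> α) = 1 -> 1 = 1
β -> (β -> (β <-> α)) = 1 -> 1 = 1
~β = ~1 = 1
β <-> ~β = 1 <-> 1 = 1
(β -> (β -> (β <-> α))) <-> (β <-> ~β) = 1 <-> 1 = 1
α <-> γ = 1 <-> 2 = 1
β <-> β = 1 <-> 1 = 1
(β <-> β) -> α = 1 -> 1 = 1
β <-> α = 1 <-> 1 = 1
((β <-> β) -> α) <-> (β <-> α) = 1 <-> 1 = 1
(α <-> γ) <-> (((β <-> β) -> α) <-> (β <-> α)) = 1 <-> 1 = 1
α <-> γ = 1 <-> 2 = 1
γ <-> (α <-> γ) = 2 <-> 1 = 1
~(γ <-> (α <-> γ)) = ~1 = 1
((α <-> γ) <-> (((β <-> β) -> α) <-> (β <-> α))) -> ~(γ <-> (α <-> γ)) = 1 -> 1 = 1
((β -> (β -> (β <-> α))) <-> (β <-> ~β)) <-> (((α <-> γ) <-> (((β <-> β) -> α) <-> (β <-> α))) -> ~(γ <-> (α <-> γ))) = 1 <-> 1 = 1
β <-> α = 1 <-> 1 = 1
α <-> (β <-> α) = 1 <-> 1 = 1
~(α <-> (β <-> α)) = ~1 = 1
α <-> α = 1 <-> 1 = 1
γ <-> γ = 2 <-> 2 = 2
(α <-> α) -> (γ <-> γ) = 1 -> 2 = 2
~(α <-> (β <-> α)) -> ((α <-> α) -> (γ <-> γ)) = 1 -> 2 = 2
~(~(α <-> (β <-> α)) -> ((α <-> α) -> (γ <-> γ))) = ~2 = 0
γ -> β = 2 -> 1 = 1
β <-> (γ -> β) = 1 <-> 1 = 1
β <-> α = 1 <-> 1 = 1
β <-> (β <-> α) = 1 <-> 1 = 1
~(β <-> (β <-> α)) = ~1 = 1
(β <-> (γ -> β)) <-> ~(β <-> (β <-> α)) = 1 <-> 1 = 1
α -> γ = 1 -> 2 = 2
β <-> α = 1 <-> 1 = 1
(α -> γ) -> (β <-> α) = 2 -> 1 = 1
β <-> α = 1 <-> 1 = 1
((α -> γ) -> (β <-> α)) -> (β <-> α) = 1 -> 1 = 1
γ -> α = 2 -> 1 = 1
~(γ -> α) = ~1 = 1
(((α -> γ) -> (β <-> α)) -> (β <-> α)) -> ~(γ -> α) = 1 -> 1 = 1
((β <-> (γ -> β)) <-> ~(β <-> (β <-> α))) -> ((((α -> γ) -> (β <-> α)) -> (β <-> α)) -> ~(γ -> α)) = 1 -> 1 = 1
~(~(α <-> (β <-> α)) -> ((α <-> α) -> (γ <-> γ))) -> (((β <-> (γ -> β)) <-> ~(β <-> (β <-> α))) -> ((((α -> γ) -> (β <-> α)) -> (β <-> α)) -> ~(γ -> α))) = 0 -> 1 = 2
(((β -> (β -> (β <-> α))) <-> (β <-> ~β)) <-> (((α <-> γ) <-> (((β <-> β) -> α) <-> (β <-> α))) -> ~(γ <-> (α <-> γ)))) -> (~(~(α <-> (β <-> α)) -> ((α <-> α) -> (γ <-> γ))) -> (((β <-> (γ -> β)) <-> ~(β <-> (β <-> α))) -> ((((α -> γ) -> (β <-> α)) -> (β <-> α)) -> ~(γ -> α)))) = 1 -> 2 = 2

2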